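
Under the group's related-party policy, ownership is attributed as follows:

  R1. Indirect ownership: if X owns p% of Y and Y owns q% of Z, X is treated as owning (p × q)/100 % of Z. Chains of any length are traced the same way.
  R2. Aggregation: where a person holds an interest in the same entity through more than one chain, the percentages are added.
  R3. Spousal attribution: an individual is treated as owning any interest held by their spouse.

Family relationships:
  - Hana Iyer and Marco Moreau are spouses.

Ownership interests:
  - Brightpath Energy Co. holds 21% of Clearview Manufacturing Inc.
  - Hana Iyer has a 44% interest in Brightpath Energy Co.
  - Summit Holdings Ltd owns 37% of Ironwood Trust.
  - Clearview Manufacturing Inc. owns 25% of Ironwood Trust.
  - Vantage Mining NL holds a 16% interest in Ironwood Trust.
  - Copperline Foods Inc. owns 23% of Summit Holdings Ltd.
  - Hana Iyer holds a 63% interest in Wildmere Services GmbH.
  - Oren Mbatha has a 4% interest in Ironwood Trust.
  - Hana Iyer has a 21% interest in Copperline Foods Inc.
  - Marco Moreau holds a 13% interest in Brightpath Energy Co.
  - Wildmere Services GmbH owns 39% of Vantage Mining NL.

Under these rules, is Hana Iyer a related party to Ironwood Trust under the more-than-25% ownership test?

By spousal attribution (R3), Hana Iyer is treated as also owning Marco Moreau's interest in Brightpath Energy Co, giving 44% + 13% = 57%.
Chain via Brightpath Energy Co. → Clearview Manufacturing Inc. (R1): 57% × 21% × 25% = 2.9925% of Ironwood Trust.
Chain via Wildmere Services GmbH → Vantage Mining NL (R1): 63% × 39% × 16% = 3.9312% of Ironwood Trust.
Chain via Copperline Foods Inc. → Summit Holdings Ltd (R1): 21% × 23% × 37% = 1.7871% of Ironwood Trust.
Aggregating (R2): 2.9925% + 3.9312% + 1.7871% = 8.7108%.
8.7108% does not exceed the 25% threshold, so Hana is not a related party to Ironwood Trust.

No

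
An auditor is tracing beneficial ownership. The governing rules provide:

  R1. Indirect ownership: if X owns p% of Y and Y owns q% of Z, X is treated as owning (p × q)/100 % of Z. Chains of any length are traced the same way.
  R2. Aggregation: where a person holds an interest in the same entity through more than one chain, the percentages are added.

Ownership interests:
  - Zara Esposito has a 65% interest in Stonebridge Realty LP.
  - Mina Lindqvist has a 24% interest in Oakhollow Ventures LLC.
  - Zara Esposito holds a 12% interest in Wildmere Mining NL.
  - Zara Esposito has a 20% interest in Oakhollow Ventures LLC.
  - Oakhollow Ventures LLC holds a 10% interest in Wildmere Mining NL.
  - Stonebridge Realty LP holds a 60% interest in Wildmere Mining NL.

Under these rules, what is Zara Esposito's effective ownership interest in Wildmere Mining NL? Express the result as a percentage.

Chain via Oakhollow Ventures LLC (R1): 20% × 10% = 2% of Wildmere Mining NL.
Chain via Stonebridge Realty LP (R1): 65% × 60% = 39% of Wildmere Mining NL.
Direct interest in Wildmere Mining NL: 12%.
Aggregating (R2): 2% + 39% + 12% = 53%.

53%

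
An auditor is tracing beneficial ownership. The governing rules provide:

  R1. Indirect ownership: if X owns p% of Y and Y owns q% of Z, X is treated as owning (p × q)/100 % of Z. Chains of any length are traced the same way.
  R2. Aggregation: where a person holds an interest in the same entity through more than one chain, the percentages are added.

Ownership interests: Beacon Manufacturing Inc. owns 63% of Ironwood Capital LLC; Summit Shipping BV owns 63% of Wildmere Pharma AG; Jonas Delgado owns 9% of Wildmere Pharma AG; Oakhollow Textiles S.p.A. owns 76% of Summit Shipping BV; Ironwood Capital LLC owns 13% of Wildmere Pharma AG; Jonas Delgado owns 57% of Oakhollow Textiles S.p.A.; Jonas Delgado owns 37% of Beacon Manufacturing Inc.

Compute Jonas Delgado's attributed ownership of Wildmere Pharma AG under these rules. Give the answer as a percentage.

Chain via Beacon Manufacturing Inc. → Ironwood Capital LLC (R1): 37% × 63% × 13% = 3.0303% of Wildmere Pharma AG.
Chain via Oakhollow Textiles S.p.A. → Summit Shipping BV (R1): 57% × 76% × 63% = 27.2916% of Wildmere Pharma AG.
Direct interest in Wildmere Pharma AG: 9%.
Aggregating (R2): 3.0303% + 27.2916% + 9% = 39.3219%.

39.3219%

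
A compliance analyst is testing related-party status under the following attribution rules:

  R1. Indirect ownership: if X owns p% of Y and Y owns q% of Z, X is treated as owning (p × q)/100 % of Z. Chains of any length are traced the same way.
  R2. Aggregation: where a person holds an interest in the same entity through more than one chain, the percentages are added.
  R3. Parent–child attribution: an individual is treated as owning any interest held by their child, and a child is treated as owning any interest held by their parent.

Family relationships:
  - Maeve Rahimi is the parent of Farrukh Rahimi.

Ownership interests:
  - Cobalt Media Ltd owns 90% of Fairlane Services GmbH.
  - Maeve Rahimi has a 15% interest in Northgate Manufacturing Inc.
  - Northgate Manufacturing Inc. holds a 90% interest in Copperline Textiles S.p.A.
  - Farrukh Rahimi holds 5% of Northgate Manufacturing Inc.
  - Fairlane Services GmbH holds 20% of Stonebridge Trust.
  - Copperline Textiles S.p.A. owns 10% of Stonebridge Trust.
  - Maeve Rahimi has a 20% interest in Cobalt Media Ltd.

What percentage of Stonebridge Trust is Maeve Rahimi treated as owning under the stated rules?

5.4%

By parent–child attribution (R3), Maeve Rahimi is treated as also owning Farrukh Rahimi's interest in Northgate Manufacturing Inc, giving 15% + 5% = 20%.
Chain via Cobalt Media Ltd → Fairlane Services GmbH (R1): 20% × 90% × 20% = 3.6% of Stonebridge Trust.
Chain via Northgate Manufacturing Inc. → Copperline Textiles S.p.A. (R1): 20% × 90% × 10% = 1.8% of Stonebridge Trust.
Aggregating (R2): 3.6% + 1.8% = 5.4%.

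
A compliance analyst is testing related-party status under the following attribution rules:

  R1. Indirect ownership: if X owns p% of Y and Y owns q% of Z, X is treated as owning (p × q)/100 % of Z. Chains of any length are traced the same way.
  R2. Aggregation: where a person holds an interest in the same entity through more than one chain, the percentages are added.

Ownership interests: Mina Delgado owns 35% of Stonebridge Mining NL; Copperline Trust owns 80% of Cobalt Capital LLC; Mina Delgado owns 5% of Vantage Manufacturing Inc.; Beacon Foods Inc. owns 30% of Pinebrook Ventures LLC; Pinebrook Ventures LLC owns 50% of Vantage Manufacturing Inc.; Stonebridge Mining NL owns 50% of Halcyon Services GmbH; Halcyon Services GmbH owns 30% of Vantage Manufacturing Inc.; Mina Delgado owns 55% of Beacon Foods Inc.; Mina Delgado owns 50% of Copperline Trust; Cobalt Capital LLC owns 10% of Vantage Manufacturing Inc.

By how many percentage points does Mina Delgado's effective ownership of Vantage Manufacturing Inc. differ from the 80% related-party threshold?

Chain via Copperline Trust → Cobalt Capital LLC (R1): 50% × 80% × 10% = 4% of Vantage Manufacturing Inc.
Chain via Beacon Foods Inc. → Pinebrook Ventures LLC (R1): 55% × 30% × 50% = 8.25% of Vantage Manufacturing Inc.
Chain via Stonebridge Mining NL → Halcyon Services GmbH (R1): 35% × 50% × 30% = 5.25% of Vantage Manufacturing Inc.
Direct interest in Vantage Manufacturing Inc: 5%.
Aggregating (R2): 4% + 8.25% + 5.25% + 5% = 22.5%.
22.5% falls short of the 80% threshold by 57.5 percentage points.

57.5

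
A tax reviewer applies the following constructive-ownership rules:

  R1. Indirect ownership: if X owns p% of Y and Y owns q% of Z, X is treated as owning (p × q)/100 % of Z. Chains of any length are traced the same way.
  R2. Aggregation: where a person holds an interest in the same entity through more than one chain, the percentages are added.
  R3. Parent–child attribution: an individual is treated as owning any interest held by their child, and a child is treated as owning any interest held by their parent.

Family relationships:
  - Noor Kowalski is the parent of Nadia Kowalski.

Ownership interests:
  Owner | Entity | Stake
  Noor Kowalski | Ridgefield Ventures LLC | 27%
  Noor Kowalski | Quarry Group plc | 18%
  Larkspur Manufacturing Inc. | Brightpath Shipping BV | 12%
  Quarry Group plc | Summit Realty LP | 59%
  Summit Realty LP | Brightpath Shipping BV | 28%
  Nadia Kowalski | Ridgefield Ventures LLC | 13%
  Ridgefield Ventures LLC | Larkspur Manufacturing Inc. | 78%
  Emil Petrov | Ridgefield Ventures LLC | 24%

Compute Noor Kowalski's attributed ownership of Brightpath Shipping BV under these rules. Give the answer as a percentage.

By parent–child attribution (R3), Noor Kowalski is treated as also owning Nadia Kowalski's interest in Ridgefield Ventures LLC, giving 27% + 13% = 40%.
Chain via Ridgefield Ventures LLC → Larkspur Manufacturing Inc. (R1): 40% × 78% × 12% = 3.744% of Brightpath Shipping BV.
Chain via Quarry Group plc → Summit Realty LP (R1): 18% × 59% × 28% = 2.9736% of Brightpath Shipping BV.
Aggregating (R2): 3.744% + 2.9736% = 6.7176%.

6.7176%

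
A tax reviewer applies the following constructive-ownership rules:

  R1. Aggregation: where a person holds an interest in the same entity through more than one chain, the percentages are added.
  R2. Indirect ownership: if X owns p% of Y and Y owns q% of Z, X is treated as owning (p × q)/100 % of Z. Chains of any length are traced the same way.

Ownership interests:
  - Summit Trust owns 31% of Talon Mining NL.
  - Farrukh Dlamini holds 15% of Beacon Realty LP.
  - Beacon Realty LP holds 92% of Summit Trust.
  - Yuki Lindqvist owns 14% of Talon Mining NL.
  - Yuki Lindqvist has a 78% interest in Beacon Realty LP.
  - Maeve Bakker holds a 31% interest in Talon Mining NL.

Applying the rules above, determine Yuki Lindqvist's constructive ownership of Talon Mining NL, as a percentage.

36.2456%

Chain via Beacon Realty LP → Summit Trust (R2): 78% × 92% × 31% = 22.2456% of Talon Mining NL.
Direct interest in Talon Mining NL: 14%.
Aggregating (R1): 22.2456% + 14% = 36.2456%.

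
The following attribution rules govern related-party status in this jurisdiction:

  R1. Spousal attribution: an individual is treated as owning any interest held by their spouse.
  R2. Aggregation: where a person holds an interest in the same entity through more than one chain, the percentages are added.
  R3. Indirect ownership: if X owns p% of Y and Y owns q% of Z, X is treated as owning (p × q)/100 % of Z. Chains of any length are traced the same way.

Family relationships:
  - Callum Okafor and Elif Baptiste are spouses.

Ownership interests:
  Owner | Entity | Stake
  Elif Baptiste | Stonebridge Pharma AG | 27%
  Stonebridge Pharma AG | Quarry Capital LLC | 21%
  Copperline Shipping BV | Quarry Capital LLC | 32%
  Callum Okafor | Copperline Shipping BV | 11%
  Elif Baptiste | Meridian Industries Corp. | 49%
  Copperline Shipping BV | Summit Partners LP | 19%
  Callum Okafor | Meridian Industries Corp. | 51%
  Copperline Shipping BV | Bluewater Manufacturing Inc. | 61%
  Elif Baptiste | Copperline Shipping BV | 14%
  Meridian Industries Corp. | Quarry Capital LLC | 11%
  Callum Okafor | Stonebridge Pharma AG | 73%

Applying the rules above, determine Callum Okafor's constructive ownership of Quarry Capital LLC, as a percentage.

By spousal attribution (R1), Callum Okafor is treated as also owning Elif Baptiste's interest in Meridian Industries Corp, giving 51% + 49% = 100%.
By spousal attribution (R1), Callum Okafor is treated as also owning Elif Baptiste's interest in Copperline Shipping BV, giving 11% + 14% = 25%.
By spousal attribution (R1), Callum Okafor is treated as also owning Elif Baptiste's interest in Stonebridge Pharma AG, giving 73% + 27% = 100%.
Chain via Meridian Industries Corp. (R3): 100% × 11% = 11% of Quarry Capital LLC.
Chain via Copperline Shipping BV (R3): 25% × 32% = 8% of Quarry Capital LLC.
Chain via Stonebridge Pharma AG (R3): 100% × 21% = 21% of Quarry Capital LLC.
Aggregating (R2): 11% + 8% + 21% = 40%.

40%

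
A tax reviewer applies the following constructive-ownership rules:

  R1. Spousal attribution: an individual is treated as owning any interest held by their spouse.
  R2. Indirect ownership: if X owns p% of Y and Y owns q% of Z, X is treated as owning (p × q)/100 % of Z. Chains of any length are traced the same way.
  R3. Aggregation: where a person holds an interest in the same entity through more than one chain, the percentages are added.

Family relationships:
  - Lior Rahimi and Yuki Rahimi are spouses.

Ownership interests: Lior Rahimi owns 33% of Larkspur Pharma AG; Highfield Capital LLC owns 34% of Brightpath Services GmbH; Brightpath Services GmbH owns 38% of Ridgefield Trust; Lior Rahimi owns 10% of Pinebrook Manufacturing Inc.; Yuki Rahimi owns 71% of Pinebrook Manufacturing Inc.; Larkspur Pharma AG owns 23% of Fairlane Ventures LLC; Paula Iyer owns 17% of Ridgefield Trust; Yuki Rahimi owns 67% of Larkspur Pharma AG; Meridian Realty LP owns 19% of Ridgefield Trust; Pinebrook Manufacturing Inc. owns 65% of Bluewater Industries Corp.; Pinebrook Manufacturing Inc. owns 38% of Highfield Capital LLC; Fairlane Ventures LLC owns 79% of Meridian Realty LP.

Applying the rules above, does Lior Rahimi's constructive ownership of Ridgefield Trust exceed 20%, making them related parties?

By spousal attribution (R1), Lior Rahimi is treated as also owning Yuki Rahimi's interest in Larkspur Pharma AG, giving 33% + 67% = 100%.
By spousal attribution (R1), Lior Rahimi is treated as also owning Yuki Rahimi's interest in Pinebrook Manufacturing Inc, giving 10% + 71% = 81%.
Chain via Larkspur Pharma AG → Fairlane Ventures LLC → Meridian Realty LP (R2): 100% × 23% × 79% × 19% = 3.4523% of Ridgefield Trust.
Chain via Pinebrook Manufacturing Inc. → Highfield Capital LLC → Brightpath Services GmbH (R2): 81% × 38% × 34% × 38% = 3.976776% of Ridgefield Trust.
Aggregating (R3): 3.4523% + 3.976776% = 7.429076%.
7.429076% does not exceed the 20% threshold, so Lior is not a related party to Ridgefield Trust.

No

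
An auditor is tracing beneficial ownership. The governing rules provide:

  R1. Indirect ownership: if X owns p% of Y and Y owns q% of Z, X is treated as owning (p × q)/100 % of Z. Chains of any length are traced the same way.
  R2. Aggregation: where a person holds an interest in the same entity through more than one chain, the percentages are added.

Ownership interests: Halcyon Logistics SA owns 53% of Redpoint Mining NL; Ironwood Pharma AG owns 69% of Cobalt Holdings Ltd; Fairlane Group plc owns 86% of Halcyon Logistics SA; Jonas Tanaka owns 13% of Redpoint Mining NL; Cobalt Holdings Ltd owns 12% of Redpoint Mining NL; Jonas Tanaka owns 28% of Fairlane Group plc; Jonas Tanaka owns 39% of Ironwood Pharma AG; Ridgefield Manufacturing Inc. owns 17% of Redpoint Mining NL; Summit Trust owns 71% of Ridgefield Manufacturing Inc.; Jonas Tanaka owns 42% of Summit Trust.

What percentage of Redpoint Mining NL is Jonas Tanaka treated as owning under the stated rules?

Chain via Fairlane Group plc → Halcyon Logistics SA (R1): 28% × 86% × 53% = 12.7624% of Redpoint Mining NL.
Chain via Summit Trust → Ridgefield Manufacturing Inc. (R1): 42% × 71% × 17% = 5.0694% of Redpoint Mining NL.
Chain via Ironwood Pharma AG → Cobalt Holdings Ltd (R1): 39% × 69% × 12% = 3.2292% of Redpoint Mining NL.
Direct interest in Redpoint Mining NL: 13%.
Aggregating (R2): 12.7624% + 5.0694% + 3.2292% + 13% = 34.061%.

34.061%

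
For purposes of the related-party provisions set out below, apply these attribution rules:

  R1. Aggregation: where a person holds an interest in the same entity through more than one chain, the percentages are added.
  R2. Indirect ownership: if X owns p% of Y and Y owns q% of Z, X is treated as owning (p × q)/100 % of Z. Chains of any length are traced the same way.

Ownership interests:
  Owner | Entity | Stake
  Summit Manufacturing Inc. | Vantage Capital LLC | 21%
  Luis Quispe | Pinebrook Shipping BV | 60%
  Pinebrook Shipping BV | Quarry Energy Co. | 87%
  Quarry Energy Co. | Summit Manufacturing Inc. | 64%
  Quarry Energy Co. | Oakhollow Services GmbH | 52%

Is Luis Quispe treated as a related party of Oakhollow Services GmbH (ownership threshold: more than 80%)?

No

Chain via Pinebrook Shipping BV → Quarry Energy Co. (R2): 60% × 87% × 52% = 27.144% of Oakhollow Services GmbH.
27.144% does not exceed the 80% threshold, so Luis is not a related party to Oakhollow Services GmbH.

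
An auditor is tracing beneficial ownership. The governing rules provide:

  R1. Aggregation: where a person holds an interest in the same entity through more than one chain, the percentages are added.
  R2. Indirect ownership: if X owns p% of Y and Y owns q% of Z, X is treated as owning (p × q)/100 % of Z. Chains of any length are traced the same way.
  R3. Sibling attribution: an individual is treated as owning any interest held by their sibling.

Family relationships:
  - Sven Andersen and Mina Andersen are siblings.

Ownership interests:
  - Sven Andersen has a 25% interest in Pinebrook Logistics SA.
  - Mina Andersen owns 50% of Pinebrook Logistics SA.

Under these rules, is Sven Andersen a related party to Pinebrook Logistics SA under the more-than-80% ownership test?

By sibling attribution (R3), Sven Andersen is treated as also owning Mina Andersen's interest in Pinebrook Logistics SA, giving 25% + 50% = 75%.
Direct interest in Pinebrook Logistics SA: 75%.
75% does not exceed the 80% threshold, so Sven is not a related party to Pinebrook Logistics SA.

No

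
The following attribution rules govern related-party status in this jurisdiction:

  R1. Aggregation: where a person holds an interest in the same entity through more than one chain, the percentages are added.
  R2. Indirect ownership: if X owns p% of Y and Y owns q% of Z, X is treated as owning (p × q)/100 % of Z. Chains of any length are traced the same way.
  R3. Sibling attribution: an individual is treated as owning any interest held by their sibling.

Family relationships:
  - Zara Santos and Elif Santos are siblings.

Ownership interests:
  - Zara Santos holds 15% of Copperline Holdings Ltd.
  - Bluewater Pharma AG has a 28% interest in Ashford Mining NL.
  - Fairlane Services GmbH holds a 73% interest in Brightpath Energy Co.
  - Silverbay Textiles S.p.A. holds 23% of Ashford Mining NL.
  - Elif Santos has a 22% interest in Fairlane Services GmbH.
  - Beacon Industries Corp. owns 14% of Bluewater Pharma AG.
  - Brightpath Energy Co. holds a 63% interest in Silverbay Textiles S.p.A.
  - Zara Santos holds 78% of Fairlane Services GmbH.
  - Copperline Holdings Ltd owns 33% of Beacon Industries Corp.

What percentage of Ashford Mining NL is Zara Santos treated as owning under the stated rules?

10.77174%

By sibling attribution (R3), Zara Santos is treated as also owning Elif Santos's interest in Fairlane Services GmbH, giving 78% + 22% = 100%.
Chain via Fairlane Services GmbH → Brightpath Energy Co. → Silverbay Textiles S.p.A. (R2): 100% × 73% × 63% × 23% = 10.5777% of Ashford Mining NL.
Chain via Copperline Holdings Ltd → Beacon Industries Corp. → Bluewater Pharma AG (R2): 15% × 33% × 14% × 28% = 0.19404% of Ashford Mining NL.
Aggregating (R1): 10.5777% + 0.19404% = 10.77174%.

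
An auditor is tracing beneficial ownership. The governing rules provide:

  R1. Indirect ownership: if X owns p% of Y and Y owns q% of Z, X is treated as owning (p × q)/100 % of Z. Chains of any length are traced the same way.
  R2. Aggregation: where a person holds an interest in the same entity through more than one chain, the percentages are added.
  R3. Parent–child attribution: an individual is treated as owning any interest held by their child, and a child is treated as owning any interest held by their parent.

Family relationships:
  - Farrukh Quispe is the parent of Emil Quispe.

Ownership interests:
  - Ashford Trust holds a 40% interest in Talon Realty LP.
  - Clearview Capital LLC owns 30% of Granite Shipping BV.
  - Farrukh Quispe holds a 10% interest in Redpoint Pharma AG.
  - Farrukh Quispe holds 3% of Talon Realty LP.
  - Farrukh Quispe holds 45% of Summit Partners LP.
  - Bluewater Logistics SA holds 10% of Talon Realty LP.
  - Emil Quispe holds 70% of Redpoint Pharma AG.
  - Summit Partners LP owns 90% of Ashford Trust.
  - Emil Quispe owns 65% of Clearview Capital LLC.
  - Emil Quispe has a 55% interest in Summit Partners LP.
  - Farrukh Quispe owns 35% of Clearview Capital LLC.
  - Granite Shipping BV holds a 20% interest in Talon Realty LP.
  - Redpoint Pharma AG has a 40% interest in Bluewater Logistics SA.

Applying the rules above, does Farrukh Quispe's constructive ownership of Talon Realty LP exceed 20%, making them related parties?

By parent–child attribution (R3), Farrukh Quispe is treated as also owning Emil Quispe's interest in Summit Partners LP, giving 45% + 55% = 100%.
By parent–child attribution (R3), Farrukh Quispe is treated as also owning Emil Quispe's interest in Redpoint Pharma AG, giving 10% + 70% = 80%.
By parent–child attribution (R3), Farrukh Quispe is treated as also owning Emil Quispe's interest in Clearview Capital LLC, giving 35% + 65% = 100%.
Chain via Summit Partners LP → Ashford Trust (R1): 100% × 90% × 40% = 36% of Talon Realty LP.
Chain via Redpoint Pharma AG → Bluewater Logistics SA (R1): 80% × 40% × 10% = 3.2% of Talon Realty LP.
Chain via Clearview Capital LLC → Granite Shipping BV (R1): 100% × 30% × 20% = 6% of Talon Realty LP.
Direct interest in Talon Realty LP: 3%.
Aggregating (R2): 36% + 3.2% + 6% + 3% = 48.2%.
48.2% exceeds the 20% threshold, so Farrukh is a related party to Talon Realty LP.

Yes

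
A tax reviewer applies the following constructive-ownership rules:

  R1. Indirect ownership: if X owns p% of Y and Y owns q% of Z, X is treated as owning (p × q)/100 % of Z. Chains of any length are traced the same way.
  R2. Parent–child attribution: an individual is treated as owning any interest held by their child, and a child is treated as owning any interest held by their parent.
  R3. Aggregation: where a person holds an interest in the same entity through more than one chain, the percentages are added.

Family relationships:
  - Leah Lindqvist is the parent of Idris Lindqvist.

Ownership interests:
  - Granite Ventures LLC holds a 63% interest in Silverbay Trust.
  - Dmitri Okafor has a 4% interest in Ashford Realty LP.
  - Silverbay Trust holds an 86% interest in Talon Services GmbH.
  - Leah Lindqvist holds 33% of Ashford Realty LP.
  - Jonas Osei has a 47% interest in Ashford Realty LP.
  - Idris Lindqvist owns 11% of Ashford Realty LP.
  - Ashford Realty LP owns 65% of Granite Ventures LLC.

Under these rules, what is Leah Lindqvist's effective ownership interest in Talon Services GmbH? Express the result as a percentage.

15.49548%

By parent–child attribution (R2), Leah Lindqvist is treated as also owning Idris Lindqvist's interest in Ashford Realty LP, giving 33% + 11% = 44%.
Chain via Ashford Realty LP → Granite Ventures LLC → Silverbay Trust (R1): 44% × 65% × 63% × 86% = 15.49548% of Talon Services GmbH.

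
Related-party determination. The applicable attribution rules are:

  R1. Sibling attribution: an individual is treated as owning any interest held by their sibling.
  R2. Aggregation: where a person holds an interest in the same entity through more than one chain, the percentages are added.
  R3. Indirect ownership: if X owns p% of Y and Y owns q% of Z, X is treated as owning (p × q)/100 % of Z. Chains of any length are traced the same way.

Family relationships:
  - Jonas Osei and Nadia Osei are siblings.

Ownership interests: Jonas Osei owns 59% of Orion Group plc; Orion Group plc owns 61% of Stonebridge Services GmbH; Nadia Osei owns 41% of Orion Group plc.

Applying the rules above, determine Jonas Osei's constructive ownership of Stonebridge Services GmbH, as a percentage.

By sibling attribution (R1), Jonas Osei is treated as also owning Nadia Osei's interest in Orion Group plc, giving 59% + 41% = 100%.
Chain via Orion Group plc (R3): 100% × 61% = 61% of Stonebridge Services GmbH.

61%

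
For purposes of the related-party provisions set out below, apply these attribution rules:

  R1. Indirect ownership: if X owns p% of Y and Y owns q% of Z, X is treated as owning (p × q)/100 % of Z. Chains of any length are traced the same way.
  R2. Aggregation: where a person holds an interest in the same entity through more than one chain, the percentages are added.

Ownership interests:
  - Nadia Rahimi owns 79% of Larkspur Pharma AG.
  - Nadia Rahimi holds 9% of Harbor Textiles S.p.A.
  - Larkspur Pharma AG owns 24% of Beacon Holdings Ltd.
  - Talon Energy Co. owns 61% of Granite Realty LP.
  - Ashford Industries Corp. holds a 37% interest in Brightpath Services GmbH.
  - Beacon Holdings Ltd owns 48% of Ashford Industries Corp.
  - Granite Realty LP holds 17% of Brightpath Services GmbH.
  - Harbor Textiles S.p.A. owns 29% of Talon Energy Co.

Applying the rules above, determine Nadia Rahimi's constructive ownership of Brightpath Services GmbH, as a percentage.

Chain via Larkspur Pharma AG → Beacon Holdings Ltd → Ashford Industries Corp. (R1): 79% × 24% × 48% × 37% = 3.367296% of Brightpath Services GmbH.
Chain via Harbor Textiles S.p.A. → Talon Energy Co. → Granite Realty LP (R1): 9% × 29% × 61% × 17% = 0.270657% of Brightpath Services GmbH.
Aggregating (R2): 3.367296% + 0.270657% = 3.637953%.

3.637953%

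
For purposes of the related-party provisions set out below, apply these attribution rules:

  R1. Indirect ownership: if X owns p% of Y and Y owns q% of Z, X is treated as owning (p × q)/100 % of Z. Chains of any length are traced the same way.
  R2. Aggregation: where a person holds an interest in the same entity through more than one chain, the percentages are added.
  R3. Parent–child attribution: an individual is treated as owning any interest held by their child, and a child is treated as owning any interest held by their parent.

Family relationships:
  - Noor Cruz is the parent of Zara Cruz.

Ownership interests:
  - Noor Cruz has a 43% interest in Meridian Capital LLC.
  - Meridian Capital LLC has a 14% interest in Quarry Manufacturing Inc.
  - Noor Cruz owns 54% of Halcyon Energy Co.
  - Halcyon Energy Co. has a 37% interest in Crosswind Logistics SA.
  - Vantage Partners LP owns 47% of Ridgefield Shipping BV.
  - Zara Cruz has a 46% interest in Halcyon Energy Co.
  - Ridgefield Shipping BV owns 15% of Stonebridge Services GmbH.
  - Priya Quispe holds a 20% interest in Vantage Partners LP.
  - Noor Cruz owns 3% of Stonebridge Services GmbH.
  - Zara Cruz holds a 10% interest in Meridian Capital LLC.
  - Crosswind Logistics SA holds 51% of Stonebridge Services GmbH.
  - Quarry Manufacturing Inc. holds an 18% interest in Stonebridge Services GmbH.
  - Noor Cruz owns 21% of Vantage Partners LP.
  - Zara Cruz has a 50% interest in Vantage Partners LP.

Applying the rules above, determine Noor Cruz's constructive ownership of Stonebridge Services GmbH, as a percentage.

28.2111%

By parent–child attribution (R3), Noor Cruz is treated as also owning Zara Cruz's interest in Vantage Partners LP, giving 21% + 50% = 71%.
By parent–child attribution (R3), Noor Cruz is treated as also owning Zara Cruz's interest in Meridian Capital LLC, giving 43% + 10% = 53%.
By parent–child attribution (R3), Noor Cruz is treated as also owning Zara Cruz's interest in Halcyon Energy Co, giving 54% + 46% = 100%.
Chain via Vantage Partners LP → Ridgefield Shipping BV (R1): 71% × 47% × 15% = 5.0055% of Stonebridge Services GmbH.
Chain via Meridian Capital LLC → Quarry Manufacturing Inc. (R1): 53% × 14% × 18% = 1.3356% of Stonebridge Services GmbH.
Chain via Halcyon Energy Co. → Crosswind Logistics SA (R1): 100% × 37% × 51% = 18.87% of Stonebridge Services GmbH.
Direct interest in Stonebridge Services GmbH: 3%.
Aggregating (R2): 5.0055% + 1.3356% + 18.87% + 3% = 28.2111%.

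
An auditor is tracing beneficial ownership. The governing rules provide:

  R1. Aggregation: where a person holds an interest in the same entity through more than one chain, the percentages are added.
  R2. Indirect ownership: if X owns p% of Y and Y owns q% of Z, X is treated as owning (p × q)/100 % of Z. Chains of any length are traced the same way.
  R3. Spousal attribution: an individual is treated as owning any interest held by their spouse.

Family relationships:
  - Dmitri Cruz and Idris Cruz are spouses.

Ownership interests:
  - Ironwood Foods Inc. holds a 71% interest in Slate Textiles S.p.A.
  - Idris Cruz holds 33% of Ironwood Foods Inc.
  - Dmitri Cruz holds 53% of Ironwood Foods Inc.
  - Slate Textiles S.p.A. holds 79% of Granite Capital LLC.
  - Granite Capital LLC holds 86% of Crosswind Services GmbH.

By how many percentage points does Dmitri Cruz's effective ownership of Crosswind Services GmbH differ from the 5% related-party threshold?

By spousal attribution (R3), Dmitri Cruz is treated as also owning Idris Cruz's interest in Ironwood Foods Inc, giving 53% + 33% = 86%.
Chain via Ironwood Foods Inc. → Slate Textiles S.p.A. → Granite Capital LLC (R2): 86% × 71% × 79% × 86% = 41.484164% of Crosswind Services GmbH.
41.484164% exceeds the 5% threshold by 36.484164 percentage points.

36.484164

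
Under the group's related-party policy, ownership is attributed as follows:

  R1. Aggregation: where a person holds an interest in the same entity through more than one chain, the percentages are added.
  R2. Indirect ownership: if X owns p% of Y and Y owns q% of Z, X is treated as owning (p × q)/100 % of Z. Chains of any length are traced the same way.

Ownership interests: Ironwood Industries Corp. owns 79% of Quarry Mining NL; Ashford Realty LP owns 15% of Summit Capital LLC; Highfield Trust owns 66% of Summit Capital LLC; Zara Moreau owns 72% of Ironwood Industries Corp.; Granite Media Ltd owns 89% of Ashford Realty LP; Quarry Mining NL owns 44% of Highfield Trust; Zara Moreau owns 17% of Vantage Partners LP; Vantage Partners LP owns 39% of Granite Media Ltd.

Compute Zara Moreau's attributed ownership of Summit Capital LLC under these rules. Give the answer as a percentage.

Chain via Ironwood Industries Corp. → Quarry Mining NL → Highfield Trust (R2): 72% × 79% × 44% × 66% = 16.517952% of Summit Capital LLC.
Chain via Vantage Partners LP → Granite Media Ltd → Ashford Realty LP (R2): 17% × 39% × 89% × 15% = 0.885105% of Summit Capital LLC.
Aggregating (R1): 16.517952% + 0.885105% = 17.403057%.

17.403057%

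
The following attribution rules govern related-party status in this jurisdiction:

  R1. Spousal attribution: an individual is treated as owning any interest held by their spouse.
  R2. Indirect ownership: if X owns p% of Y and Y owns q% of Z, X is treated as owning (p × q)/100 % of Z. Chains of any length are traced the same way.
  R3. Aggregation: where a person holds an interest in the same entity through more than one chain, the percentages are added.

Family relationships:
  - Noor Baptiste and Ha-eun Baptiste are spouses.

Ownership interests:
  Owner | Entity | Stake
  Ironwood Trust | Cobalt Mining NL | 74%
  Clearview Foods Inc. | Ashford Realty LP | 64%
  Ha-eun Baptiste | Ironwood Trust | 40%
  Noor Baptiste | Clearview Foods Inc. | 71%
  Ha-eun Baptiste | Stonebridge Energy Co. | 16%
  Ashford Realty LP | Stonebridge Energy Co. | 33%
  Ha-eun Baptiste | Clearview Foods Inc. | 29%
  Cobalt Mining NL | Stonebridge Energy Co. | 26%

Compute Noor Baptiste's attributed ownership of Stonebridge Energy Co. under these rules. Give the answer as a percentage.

44.816%

By spousal attribution (R1), Noor Baptiste is treated as also owning Ha-eun Baptiste's interest in Clearview Foods Inc, giving 71% + 29% = 100%.
By spousal attribution (R1), Noor Baptiste is treated as owning Ha-eun Baptiste's 40% interest in Ironwood Trust.
By spousal attribution (R1), Noor Baptiste is treated as owning Ha-eun Baptiste's 16% interest in Stonebridge Energy Co.
Chain via Clearview Foods Inc. → Ashford Realty LP (R2): 100% × 64% × 33% = 21.12% of Stonebridge Energy Co.
Chain via Ironwood Trust → Cobalt Mining NL (R2): 40% × 74% × 26% = 7.696% of Stonebridge Energy Co.
Direct interest in Stonebridge Energy Co: 16%.
Aggregating (R3): 21.12% + 7.696% + 16% = 44.816%.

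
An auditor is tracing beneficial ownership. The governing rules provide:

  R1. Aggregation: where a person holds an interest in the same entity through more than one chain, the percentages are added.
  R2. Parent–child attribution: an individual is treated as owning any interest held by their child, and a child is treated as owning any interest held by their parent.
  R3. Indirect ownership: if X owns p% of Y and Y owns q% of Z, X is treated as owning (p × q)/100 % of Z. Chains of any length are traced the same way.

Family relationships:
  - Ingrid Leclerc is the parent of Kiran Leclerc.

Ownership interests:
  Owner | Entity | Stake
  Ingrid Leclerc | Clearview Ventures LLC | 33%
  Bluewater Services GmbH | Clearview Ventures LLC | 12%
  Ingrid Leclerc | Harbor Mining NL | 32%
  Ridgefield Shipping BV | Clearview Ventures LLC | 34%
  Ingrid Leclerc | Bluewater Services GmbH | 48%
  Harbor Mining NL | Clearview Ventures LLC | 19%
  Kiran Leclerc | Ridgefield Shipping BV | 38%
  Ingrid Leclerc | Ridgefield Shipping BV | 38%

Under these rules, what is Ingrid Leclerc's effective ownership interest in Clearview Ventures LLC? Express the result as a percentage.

By parent–child attribution (R2), Ingrid Leclerc is treated as also owning Kiran Leclerc's interest in Ridgefield Shipping BV, giving 38% + 38% = 76%.
Chain via Ridgefield Shipping BV (R3): 76% × 34% = 25.84% of Clearview Ventures LLC.
Chain via Bluewater Services GmbH (R3): 48% × 12% = 5.76% of Clearview Ventures LLC.
Chain via Harbor Mining NL (R3): 32% × 19% = 6.08% of Clearview Ventures LLC.
Direct interest in Clearview Ventures LLC: 33%.
Aggregating (R1): 25.84% + 5.76% + 6.08% + 33% = 70.68%.

70.68%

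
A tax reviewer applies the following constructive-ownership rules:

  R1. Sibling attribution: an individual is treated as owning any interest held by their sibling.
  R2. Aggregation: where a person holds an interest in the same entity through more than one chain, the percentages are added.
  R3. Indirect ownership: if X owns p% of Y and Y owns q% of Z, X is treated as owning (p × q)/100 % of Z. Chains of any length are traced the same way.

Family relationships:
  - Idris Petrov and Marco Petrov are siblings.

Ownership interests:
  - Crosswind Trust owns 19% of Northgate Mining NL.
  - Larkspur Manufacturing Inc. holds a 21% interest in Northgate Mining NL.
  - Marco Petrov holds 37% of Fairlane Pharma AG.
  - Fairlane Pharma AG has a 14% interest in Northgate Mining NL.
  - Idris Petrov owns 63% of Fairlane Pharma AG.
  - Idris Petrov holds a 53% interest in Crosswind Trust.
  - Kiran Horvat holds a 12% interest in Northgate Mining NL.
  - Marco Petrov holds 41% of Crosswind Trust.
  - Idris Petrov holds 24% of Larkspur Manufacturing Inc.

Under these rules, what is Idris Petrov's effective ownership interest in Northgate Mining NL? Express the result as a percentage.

36.9%

By sibling attribution (R1), Idris Petrov is treated as also owning Marco Petrov's interest in Fairlane Pharma AG, giving 63% + 37% = 100%.
By sibling attribution (R1), Idris Petrov is treated as also owning Marco Petrov's interest in Crosswind Trust, giving 53% + 41% = 94%.
Chain via Fairlane Pharma AG (R3): 100% × 14% = 14% of Northgate Mining NL.
Chain via Larkspur Manufacturing Inc. (R3): 24% × 21% = 5.04% of Northgate Mining NL.
Chain via Crosswind Trust (R3): 94% × 19% = 17.86% of Northgate Mining NL.
Aggregating (R2): 14% + 5.04% + 17.86% = 36.9%.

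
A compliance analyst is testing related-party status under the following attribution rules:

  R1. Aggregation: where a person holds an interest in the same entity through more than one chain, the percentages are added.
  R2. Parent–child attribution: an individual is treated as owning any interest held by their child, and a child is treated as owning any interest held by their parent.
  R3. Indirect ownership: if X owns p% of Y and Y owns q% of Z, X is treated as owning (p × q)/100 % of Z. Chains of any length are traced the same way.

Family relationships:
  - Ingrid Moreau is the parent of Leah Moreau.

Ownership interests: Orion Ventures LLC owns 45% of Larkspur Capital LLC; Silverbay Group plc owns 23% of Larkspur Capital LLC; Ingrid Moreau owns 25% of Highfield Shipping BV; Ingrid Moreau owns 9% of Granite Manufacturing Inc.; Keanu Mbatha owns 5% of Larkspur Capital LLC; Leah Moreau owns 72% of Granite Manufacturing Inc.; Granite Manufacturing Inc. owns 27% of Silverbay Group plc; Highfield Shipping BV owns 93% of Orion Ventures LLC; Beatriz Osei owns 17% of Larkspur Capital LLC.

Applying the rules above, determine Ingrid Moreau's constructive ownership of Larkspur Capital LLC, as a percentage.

By parent–child attribution (R2), Ingrid Moreau is treated as also owning Leah Moreau's interest in Granite Manufacturing Inc, giving 9% + 72% = 81%.
Chain via Granite Manufacturing Inc. → Silverbay Group plc (R3): 81% × 27% × 23% = 5.0301% of Larkspur Capital LLC.
Chain via Highfield Shipping BV → Orion Ventures LLC (R3): 25% × 93% × 45% = 10.4625% of Larkspur Capital LLC.
Aggregating (R1): 5.0301% + 10.4625% = 15.4926%.

15.4926%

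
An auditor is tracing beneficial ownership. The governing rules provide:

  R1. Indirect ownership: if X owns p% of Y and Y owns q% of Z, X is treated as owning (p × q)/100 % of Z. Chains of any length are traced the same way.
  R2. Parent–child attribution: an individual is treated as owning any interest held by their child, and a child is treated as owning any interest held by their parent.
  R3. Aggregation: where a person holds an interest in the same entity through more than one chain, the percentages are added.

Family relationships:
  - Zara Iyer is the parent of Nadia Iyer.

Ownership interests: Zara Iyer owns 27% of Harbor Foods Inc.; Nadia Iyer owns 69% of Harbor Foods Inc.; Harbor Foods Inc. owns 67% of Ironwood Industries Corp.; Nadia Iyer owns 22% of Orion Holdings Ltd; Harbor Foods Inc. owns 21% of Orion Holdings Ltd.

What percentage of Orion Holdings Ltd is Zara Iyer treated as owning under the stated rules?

By parent–child attribution (R2), Zara Iyer is treated as also owning Nadia Iyer's interest in Harbor Foods Inc, giving 27% + 69% = 96%.
By parent–child attribution (R2), Zara Iyer is treated as owning Nadia Iyer's 22% interest in Orion Holdings Ltd.
Chain via Harbor Foods Inc. (R1): 96% × 21% = 20.16% of Orion Holdings Ltd.
Direct interest in Orion Holdings Ltd: 22%.
Aggregating (R3): 20.16% + 22% = 42.16%.

42.16%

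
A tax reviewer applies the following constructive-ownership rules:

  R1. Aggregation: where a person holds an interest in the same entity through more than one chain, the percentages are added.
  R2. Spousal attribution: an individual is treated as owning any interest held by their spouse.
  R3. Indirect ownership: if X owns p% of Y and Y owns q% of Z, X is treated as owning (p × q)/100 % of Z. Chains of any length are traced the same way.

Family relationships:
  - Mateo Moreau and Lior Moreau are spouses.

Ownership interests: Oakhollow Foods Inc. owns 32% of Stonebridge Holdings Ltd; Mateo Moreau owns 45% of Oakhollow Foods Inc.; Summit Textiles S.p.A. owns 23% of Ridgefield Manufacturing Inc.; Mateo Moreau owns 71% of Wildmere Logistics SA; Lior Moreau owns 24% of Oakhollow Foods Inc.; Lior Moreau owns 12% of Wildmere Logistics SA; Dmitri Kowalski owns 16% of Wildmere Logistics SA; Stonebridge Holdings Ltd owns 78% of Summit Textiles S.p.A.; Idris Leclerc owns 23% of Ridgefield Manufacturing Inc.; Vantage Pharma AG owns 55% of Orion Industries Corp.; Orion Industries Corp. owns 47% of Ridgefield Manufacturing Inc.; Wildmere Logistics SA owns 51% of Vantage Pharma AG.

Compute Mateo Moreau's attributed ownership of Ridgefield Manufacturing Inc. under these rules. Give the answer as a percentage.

By spousal attribution (R2), Mateo Moreau is treated as also owning Lior Moreau's interest in Wildmere Logistics SA, giving 71% + 12% = 83%.
By spousal attribution (R2), Mateo Moreau is treated as also owning Lior Moreau's interest in Oakhollow Foods Inc, giving 45% + 24% = 69%.
Chain via Wildmere Logistics SA → Vantage Pharma AG → Orion Industries Corp. (R3): 83% × 51% × 55% × 47% = 10.942305% of Ridgefield Manufacturing Inc.
Chain via Oakhollow Foods Inc. → Stonebridge Holdings Ltd → Summit Textiles S.p.A. (R3): 69% × 32% × 78% × 23% = 3.961152% of Ridgefield Manufacturing Inc.
Aggregating (R1): 10.942305% + 3.961152% = 14.903457%.

14.903457%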